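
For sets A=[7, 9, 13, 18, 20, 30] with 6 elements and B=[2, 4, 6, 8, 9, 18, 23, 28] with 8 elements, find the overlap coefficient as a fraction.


A intersect B = [9, 18]
|A intersect B| = 2
min(|A|, |B|) = min(6, 8) = 6
Overlap = 2 / 6 = 1/3

1/3


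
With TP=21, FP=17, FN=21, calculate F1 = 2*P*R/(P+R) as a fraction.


F1 = 2 * P * R / (P + R)
P = TP/(TP+FP) = 21/38 = 21/38
R = TP/(TP+FN) = 21/42 = 1/2
2 * P * R = 2 * 21/38 * 1/2 = 21/38
P + R = 21/38 + 1/2 = 20/19
F1 = 21/38 / 20/19 = 21/40

21/40


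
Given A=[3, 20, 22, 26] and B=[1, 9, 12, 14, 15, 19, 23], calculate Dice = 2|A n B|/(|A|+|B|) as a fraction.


A intersect B = []
|A intersect B| = 0
|A| = 4, |B| = 7
Dice = 2*0 / (4+7)
= 0 / 11 = 0

0


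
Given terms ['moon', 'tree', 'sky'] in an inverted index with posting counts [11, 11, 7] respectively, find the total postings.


Summing posting list sizes:
'moon': 11 postings
'tree': 11 postings
'sky': 7 postings
Total = 11 + 11 + 7 = 29

29


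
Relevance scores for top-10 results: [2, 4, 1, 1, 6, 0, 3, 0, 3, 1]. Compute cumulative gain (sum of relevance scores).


Cumulative Gain = sum of relevance scores
Position 1: rel=2, running sum=2
Position 2: rel=4, running sum=6
Position 3: rel=1, running sum=7
Position 4: rel=1, running sum=8
Position 5: rel=6, running sum=14
Position 6: rel=0, running sum=14
Position 7: rel=3, running sum=17
Position 8: rel=0, running sum=17
Position 9: rel=3, running sum=20
Position 10: rel=1, running sum=21
CG = 21

21


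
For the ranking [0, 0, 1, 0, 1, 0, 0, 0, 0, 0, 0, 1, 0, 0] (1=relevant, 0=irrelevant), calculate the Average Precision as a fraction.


Computing P@k for each relevant position:
Position 1: not relevant
Position 2: not relevant
Position 3: relevant, P@3 = 1/3 = 1/3
Position 4: not relevant
Position 5: relevant, P@5 = 2/5 = 2/5
Position 6: not relevant
Position 7: not relevant
Position 8: not relevant
Position 9: not relevant
Position 10: not relevant
Position 11: not relevant
Position 12: relevant, P@12 = 3/12 = 1/4
Position 13: not relevant
Position 14: not relevant
Sum of P@k = 1/3 + 2/5 + 1/4 = 59/60
AP = 59/60 / 3 = 59/180

59/180


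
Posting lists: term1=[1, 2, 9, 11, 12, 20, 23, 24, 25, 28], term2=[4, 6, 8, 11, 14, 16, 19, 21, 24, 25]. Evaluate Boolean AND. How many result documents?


Boolean AND: find intersection of posting lists
term1 docs: [1, 2, 9, 11, 12, 20, 23, 24, 25, 28]
term2 docs: [4, 6, 8, 11, 14, 16, 19, 21, 24, 25]
Intersection: [11, 24, 25]
|intersection| = 3

3


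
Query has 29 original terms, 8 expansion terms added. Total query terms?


Original terms: 29
Expansion terms: 8
Total = 29 + 8 = 37

37


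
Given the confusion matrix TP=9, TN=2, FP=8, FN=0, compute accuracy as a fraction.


Accuracy = (TP + TN) / (TP + TN + FP + FN)
TP + TN = 9 + 2 = 11
Total = 9 + 2 + 8 + 0 = 19
Accuracy = 11 / 19 = 11/19

11/19


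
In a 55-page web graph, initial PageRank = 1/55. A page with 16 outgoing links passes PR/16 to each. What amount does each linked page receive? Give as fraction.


Initial PR = 1/55 = 1/55
Outlinks = 16
Contribution per link = PR / outlinks
= 1/55 / 16
= 1/880

1/880


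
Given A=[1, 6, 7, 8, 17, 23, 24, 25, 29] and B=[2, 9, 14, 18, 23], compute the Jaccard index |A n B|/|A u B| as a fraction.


A intersect B = [23]
|A intersect B| = 1
A union B = [1, 2, 6, 7, 8, 9, 14, 17, 18, 23, 24, 25, 29]
|A union B| = 13
Jaccard = 1/13 = 1/13

1/13


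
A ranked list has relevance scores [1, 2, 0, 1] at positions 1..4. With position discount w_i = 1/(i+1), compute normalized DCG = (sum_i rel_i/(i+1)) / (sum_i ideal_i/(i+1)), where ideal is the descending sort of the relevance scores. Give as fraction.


Position discount weights w_i = 1/(i+1) for i=1..4:
Weights = [1/2, 1/3, 1/4, 1/5]
Actual relevance: [1, 2, 0, 1]
DCG = 1/2 + 2/3 + 0/4 + 1/5 = 41/30
Ideal relevance (sorted desc): [2, 1, 1, 0]
Ideal DCG = 2/2 + 1/3 + 1/4 + 0/5 = 19/12
nDCG = DCG / ideal_DCG = 41/30 / 19/12 = 82/95

82/95


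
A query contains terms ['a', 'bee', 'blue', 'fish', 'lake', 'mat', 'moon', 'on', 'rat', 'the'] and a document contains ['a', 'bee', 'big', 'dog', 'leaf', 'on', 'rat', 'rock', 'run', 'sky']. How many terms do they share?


Query terms: ['a', 'bee', 'blue', 'fish', 'lake', 'mat', 'moon', 'on', 'rat', 'the']
Document terms: ['a', 'bee', 'big', 'dog', 'leaf', 'on', 'rat', 'rock', 'run', 'sky']
Common terms: ['a', 'bee', 'on', 'rat']
Overlap count = 4

4


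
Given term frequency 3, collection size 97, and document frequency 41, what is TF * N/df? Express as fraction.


TF * (N/df)
= 3 * (97/41)
= 3 * 97/41
= 291/41

291/41


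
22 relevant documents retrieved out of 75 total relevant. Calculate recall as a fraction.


Recall = retrieved_relevant / total_relevant
= 22 / 75
= 22 / (22 + 53)
= 22/75

22/75


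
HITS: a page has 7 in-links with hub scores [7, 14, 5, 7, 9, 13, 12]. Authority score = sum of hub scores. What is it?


Authority = sum of hub scores of in-linkers
In-link 1: hub score = 7
In-link 2: hub score = 14
In-link 3: hub score = 5
In-link 4: hub score = 7
In-link 5: hub score = 9
In-link 6: hub score = 13
In-link 7: hub score = 12
Authority = 7 + 14 + 5 + 7 + 9 + 13 + 12 = 67

67


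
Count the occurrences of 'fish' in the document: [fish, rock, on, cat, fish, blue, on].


Document has 7 words
Scanning for 'fish':
Found at positions: [0, 4]
Count = 2

2


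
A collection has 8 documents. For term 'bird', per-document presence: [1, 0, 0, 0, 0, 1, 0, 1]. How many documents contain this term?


Checking each document for 'bird':
Doc 1: present
Doc 2: absent
Doc 3: absent
Doc 4: absent
Doc 5: absent
Doc 6: present
Doc 7: absent
Doc 8: present
df = sum of presences = 1 + 0 + 0 + 0 + 0 + 1 + 0 + 1 = 3

3


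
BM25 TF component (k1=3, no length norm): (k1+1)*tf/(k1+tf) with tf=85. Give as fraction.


BM25 TF component = (k1+1)*tf / (k1+tf)
k1 = 3, tf = 85
Numerator = (3+1)*85 = 340
Denominator = 3 + 85 = 88
= 340/88 = 85/22

85/22


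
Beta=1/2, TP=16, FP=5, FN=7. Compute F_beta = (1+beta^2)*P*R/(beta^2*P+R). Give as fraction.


P = TP/(TP+FP) = 16/21 = 16/21
R = TP/(TP+FN) = 16/23 = 16/23
beta^2 = 1/2^2 = 1/4
(1 + beta^2) = 5/4
Numerator = (1+beta^2)*P*R = 320/483
Denominator = beta^2*P + R = 4/21 + 16/23 = 428/483
F_beta = 80/107

80/107


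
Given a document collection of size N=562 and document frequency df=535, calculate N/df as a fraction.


IDF ratio = N / df
= 562 / 535
= 562/535

562/535


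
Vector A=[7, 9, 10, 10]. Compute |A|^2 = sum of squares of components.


|A|^2 = sum of squared components
A[0]^2 = 7^2 = 49
A[1]^2 = 9^2 = 81
A[2]^2 = 10^2 = 100
A[3]^2 = 10^2 = 100
Sum = 49 + 81 + 100 + 100 = 330

330


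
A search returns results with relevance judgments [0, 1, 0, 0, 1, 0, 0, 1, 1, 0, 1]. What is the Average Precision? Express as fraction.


Computing P@k for each relevant position:
Position 1: not relevant
Position 2: relevant, P@2 = 1/2 = 1/2
Position 3: not relevant
Position 4: not relevant
Position 5: relevant, P@5 = 2/5 = 2/5
Position 6: not relevant
Position 7: not relevant
Position 8: relevant, P@8 = 3/8 = 3/8
Position 9: relevant, P@9 = 4/9 = 4/9
Position 10: not relevant
Position 11: relevant, P@11 = 5/11 = 5/11
Sum of P@k = 1/2 + 2/5 + 3/8 + 4/9 + 5/11 = 8609/3960
AP = 8609/3960 / 5 = 8609/19800

8609/19800


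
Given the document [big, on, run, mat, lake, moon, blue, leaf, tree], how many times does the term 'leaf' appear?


Document has 9 words
Scanning for 'leaf':
Found at positions: [7]
Count = 1

1


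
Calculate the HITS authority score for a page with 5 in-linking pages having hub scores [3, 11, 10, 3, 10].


Authority = sum of hub scores of in-linkers
In-link 1: hub score = 3
In-link 2: hub score = 11
In-link 3: hub score = 10
In-link 4: hub score = 3
In-link 5: hub score = 10
Authority = 3 + 11 + 10 + 3 + 10 = 37

37


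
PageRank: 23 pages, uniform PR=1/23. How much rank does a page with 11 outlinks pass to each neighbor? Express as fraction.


Initial PR = 1/23 = 1/23
Outlinks = 11
Contribution per link = PR / outlinks
= 1/23 / 11
= 1/253

1/253


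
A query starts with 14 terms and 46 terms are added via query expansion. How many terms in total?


Original terms: 14
Expansion terms: 46
Total = 14 + 46 = 60

60


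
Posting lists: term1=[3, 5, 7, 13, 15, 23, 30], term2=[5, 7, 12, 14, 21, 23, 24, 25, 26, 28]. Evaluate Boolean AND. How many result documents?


Boolean AND: find intersection of posting lists
term1 docs: [3, 5, 7, 13, 15, 23, 30]
term2 docs: [5, 7, 12, 14, 21, 23, 24, 25, 26, 28]
Intersection: [5, 7, 23]
|intersection| = 3

3


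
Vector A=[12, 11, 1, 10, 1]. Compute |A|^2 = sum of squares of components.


|A|^2 = sum of squared components
A[0]^2 = 12^2 = 144
A[1]^2 = 11^2 = 121
A[2]^2 = 1^2 = 1
A[3]^2 = 10^2 = 100
A[4]^2 = 1^2 = 1
Sum = 144 + 121 + 1 + 100 + 1 = 367

367


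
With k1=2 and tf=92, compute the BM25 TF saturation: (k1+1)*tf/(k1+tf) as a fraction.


BM25 TF component = (k1+1)*tf / (k1+tf)
k1 = 2, tf = 92
Numerator = (2+1)*92 = 276
Denominator = 2 + 92 = 94
= 276/94 = 138/47

138/47


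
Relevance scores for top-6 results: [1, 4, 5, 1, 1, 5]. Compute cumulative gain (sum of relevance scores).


Cumulative Gain = sum of relevance scores
Position 1: rel=1, running sum=1
Position 2: rel=4, running sum=5
Position 3: rel=5, running sum=10
Position 4: rel=1, running sum=11
Position 5: rel=1, running sum=12
Position 6: rel=5, running sum=17
CG = 17

17


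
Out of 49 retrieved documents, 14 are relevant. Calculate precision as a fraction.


Precision = relevant_retrieved / total_retrieved
= 14 / 49
= 14 / (14 + 35)
= 2/7

2/7


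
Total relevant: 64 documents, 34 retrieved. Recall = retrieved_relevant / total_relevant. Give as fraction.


Recall = retrieved_relevant / total_relevant
= 34 / 64
= 34 / (34 + 30)
= 17/32

17/32


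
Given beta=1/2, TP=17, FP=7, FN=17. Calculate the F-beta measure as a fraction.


P = TP/(TP+FP) = 17/24 = 17/24
R = TP/(TP+FN) = 17/34 = 1/2
beta^2 = 1/2^2 = 1/4
(1 + beta^2) = 5/4
Numerator = (1+beta^2)*P*R = 85/192
Denominator = beta^2*P + R = 17/96 + 1/2 = 65/96
F_beta = 17/26

17/26


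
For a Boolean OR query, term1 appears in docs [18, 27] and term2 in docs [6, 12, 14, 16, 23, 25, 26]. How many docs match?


Boolean OR: find union of posting lists
term1 docs: [18, 27]
term2 docs: [6, 12, 14, 16, 23, 25, 26]
Union: [6, 12, 14, 16, 18, 23, 25, 26, 27]
|union| = 9

9


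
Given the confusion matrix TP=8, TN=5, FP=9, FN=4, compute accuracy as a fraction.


Accuracy = (TP + TN) / (TP + TN + FP + FN)
TP + TN = 8 + 5 = 13
Total = 8 + 5 + 9 + 4 = 26
Accuracy = 13 / 26 = 1/2

1/2


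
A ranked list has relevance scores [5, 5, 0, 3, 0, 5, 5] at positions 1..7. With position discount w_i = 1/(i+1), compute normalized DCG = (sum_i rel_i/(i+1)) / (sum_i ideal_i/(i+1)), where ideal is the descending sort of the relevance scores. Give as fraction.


Position discount weights w_i = 1/(i+1) for i=1..7:
Weights = [1/2, 1/3, 1/4, 1/5, 1/6, 1/7, 1/8]
Actual relevance: [5, 5, 0, 3, 0, 5, 5]
DCG = 5/2 + 5/3 + 0/4 + 3/5 + 0/6 + 5/7 + 5/8 = 5129/840
Ideal relevance (sorted desc): [5, 5, 5, 5, 3, 0, 0]
Ideal DCG = 5/2 + 5/3 + 5/4 + 5/5 + 3/6 + 0/7 + 0/8 = 83/12
nDCG = DCG / ideal_DCG = 5129/840 / 83/12 = 5129/5810

5129/5810


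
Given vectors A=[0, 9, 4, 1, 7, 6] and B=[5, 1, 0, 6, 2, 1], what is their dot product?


Dot product = sum of element-wise products
A[0]*B[0] = 0*5 = 0
A[1]*B[1] = 9*1 = 9
A[2]*B[2] = 4*0 = 0
A[3]*B[3] = 1*6 = 6
A[4]*B[4] = 7*2 = 14
A[5]*B[5] = 6*1 = 6
Sum = 0 + 9 + 0 + 6 + 14 + 6 = 35

35


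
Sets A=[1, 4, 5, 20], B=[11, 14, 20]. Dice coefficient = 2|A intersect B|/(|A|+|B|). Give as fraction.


A intersect B = [20]
|A intersect B| = 1
|A| = 4, |B| = 3
Dice = 2*1 / (4+3)
= 2 / 7 = 2/7

2/7


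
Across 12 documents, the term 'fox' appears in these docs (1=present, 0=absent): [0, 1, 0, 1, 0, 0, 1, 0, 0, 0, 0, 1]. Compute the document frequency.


Checking each document for 'fox':
Doc 1: absent
Doc 2: present
Doc 3: absent
Doc 4: present
Doc 5: absent
Doc 6: absent
Doc 7: present
Doc 8: absent
Doc 9: absent
Doc 10: absent
Doc 11: absent
Doc 12: present
df = sum of presences = 0 + 1 + 0 + 1 + 0 + 0 + 1 + 0 + 0 + 0 + 0 + 1 = 4

4


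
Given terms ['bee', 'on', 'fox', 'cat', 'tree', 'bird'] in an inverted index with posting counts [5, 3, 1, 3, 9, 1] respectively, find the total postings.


Summing posting list sizes:
'bee': 5 postings
'on': 3 postings
'fox': 1 postings
'cat': 3 postings
'tree': 9 postings
'bird': 1 postings
Total = 5 + 3 + 1 + 3 + 9 + 1 = 22

22


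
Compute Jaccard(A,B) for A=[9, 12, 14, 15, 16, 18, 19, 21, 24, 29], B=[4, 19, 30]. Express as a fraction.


A intersect B = [19]
|A intersect B| = 1
A union B = [4, 9, 12, 14, 15, 16, 18, 19, 21, 24, 29, 30]
|A union B| = 12
Jaccard = 1/12 = 1/12

1/12


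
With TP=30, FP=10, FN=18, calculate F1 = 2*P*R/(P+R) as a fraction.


F1 = 2 * P * R / (P + R)
P = TP/(TP+FP) = 30/40 = 3/4
R = TP/(TP+FN) = 30/48 = 5/8
2 * P * R = 2 * 3/4 * 5/8 = 15/16
P + R = 3/4 + 5/8 = 11/8
F1 = 15/16 / 11/8 = 15/22

15/22


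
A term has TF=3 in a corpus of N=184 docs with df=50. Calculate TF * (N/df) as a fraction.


TF * (N/df)
= 3 * (184/50)
= 3 * 92/25
= 276/25

276/25


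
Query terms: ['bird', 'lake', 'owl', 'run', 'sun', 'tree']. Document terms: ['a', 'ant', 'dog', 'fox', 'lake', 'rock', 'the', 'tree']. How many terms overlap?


Query terms: ['bird', 'lake', 'owl', 'run', 'sun', 'tree']
Document terms: ['a', 'ant', 'dog', 'fox', 'lake', 'rock', 'the', 'tree']
Common terms: ['lake', 'tree']
Overlap count = 2

2


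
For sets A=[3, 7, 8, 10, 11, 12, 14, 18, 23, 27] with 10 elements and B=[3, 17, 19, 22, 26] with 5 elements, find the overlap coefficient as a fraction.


A intersect B = [3]
|A intersect B| = 1
min(|A|, |B|) = min(10, 5) = 5
Overlap = 1 / 5 = 1/5

1/5


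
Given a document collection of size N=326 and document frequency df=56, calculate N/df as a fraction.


IDF ratio = N / df
= 326 / 56
= 163/28

163/28


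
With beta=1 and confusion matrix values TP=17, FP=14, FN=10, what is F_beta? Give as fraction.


P = TP/(TP+FP) = 17/31 = 17/31
R = TP/(TP+FN) = 17/27 = 17/27
beta^2 = 1^2 = 1
(1 + beta^2) = 2
Numerator = (1+beta^2)*P*R = 578/837
Denominator = beta^2*P + R = 17/31 + 17/27 = 986/837
F_beta = 17/29

17/29


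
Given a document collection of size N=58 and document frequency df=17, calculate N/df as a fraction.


IDF ratio = N / df
= 58 / 17
= 58/17

58/17


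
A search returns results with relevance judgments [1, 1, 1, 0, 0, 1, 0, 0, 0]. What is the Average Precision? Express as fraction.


Computing P@k for each relevant position:
Position 1: relevant, P@1 = 1/1 = 1
Position 2: relevant, P@2 = 2/2 = 1
Position 3: relevant, P@3 = 3/3 = 1
Position 4: not relevant
Position 5: not relevant
Position 6: relevant, P@6 = 4/6 = 2/3
Position 7: not relevant
Position 8: not relevant
Position 9: not relevant
Sum of P@k = 1 + 1 + 1 + 2/3 = 11/3
AP = 11/3 / 4 = 11/12

11/12


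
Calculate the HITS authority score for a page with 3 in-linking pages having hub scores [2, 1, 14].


Authority = sum of hub scores of in-linkers
In-link 1: hub score = 2
In-link 2: hub score = 1
In-link 3: hub score = 14
Authority = 2 + 1 + 14 = 17

17


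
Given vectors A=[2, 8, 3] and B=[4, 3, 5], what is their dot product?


Dot product = sum of element-wise products
A[0]*B[0] = 2*4 = 8
A[1]*B[1] = 8*3 = 24
A[2]*B[2] = 3*5 = 15
Sum = 8 + 24 + 15 = 47

47


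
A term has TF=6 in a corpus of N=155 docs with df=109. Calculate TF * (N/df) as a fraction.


TF * (N/df)
= 6 * (155/109)
= 6 * 155/109
= 930/109

930/109


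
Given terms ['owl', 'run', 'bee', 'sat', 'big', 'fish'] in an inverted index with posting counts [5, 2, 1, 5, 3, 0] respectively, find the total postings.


Summing posting list sizes:
'owl': 5 postings
'run': 2 postings
'bee': 1 postings
'sat': 5 postings
'big': 3 postings
'fish': 0 postings
Total = 5 + 2 + 1 + 5 + 3 + 0 = 16

16


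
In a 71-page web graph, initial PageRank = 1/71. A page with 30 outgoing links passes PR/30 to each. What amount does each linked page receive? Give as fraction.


Initial PR = 1/71 = 1/71
Outlinks = 30
Contribution per link = PR / outlinks
= 1/71 / 30
= 1/2130

1/2130


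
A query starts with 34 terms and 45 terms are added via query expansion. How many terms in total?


Original terms: 34
Expansion terms: 45
Total = 34 + 45 = 79

79


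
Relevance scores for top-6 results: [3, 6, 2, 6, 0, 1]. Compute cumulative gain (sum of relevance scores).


Cumulative Gain = sum of relevance scores
Position 1: rel=3, running sum=3
Position 2: rel=6, running sum=9
Position 3: rel=2, running sum=11
Position 4: rel=6, running sum=17
Position 5: rel=0, running sum=17
Position 6: rel=1, running sum=18
CG = 18

18


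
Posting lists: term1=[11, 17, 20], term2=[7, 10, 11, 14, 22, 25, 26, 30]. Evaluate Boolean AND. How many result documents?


Boolean AND: find intersection of posting lists
term1 docs: [11, 17, 20]
term2 docs: [7, 10, 11, 14, 22, 25, 26, 30]
Intersection: [11]
|intersection| = 1

1


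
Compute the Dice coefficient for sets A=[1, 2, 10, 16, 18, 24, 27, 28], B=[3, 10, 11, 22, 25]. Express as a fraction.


A intersect B = [10]
|A intersect B| = 1
|A| = 8, |B| = 5
Dice = 2*1 / (8+5)
= 2 / 13 = 2/13

2/13


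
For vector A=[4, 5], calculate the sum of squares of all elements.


|A|^2 = sum of squared components
A[0]^2 = 4^2 = 16
A[1]^2 = 5^2 = 25
Sum = 16 + 25 = 41

41


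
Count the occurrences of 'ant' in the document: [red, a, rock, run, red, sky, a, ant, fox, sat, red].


Document has 11 words
Scanning for 'ant':
Found at positions: [7]
Count = 1

1


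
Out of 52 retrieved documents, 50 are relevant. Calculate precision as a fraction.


Precision = relevant_retrieved / total_retrieved
= 50 / 52
= 50 / (50 + 2)
= 25/26

25/26


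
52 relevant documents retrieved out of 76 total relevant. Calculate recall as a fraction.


Recall = retrieved_relevant / total_relevant
= 52 / 76
= 52 / (52 + 24)
= 13/19

13/19


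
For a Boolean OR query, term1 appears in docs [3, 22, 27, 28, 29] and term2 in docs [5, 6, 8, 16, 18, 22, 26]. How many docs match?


Boolean OR: find union of posting lists
term1 docs: [3, 22, 27, 28, 29]
term2 docs: [5, 6, 8, 16, 18, 22, 26]
Union: [3, 5, 6, 8, 16, 18, 22, 26, 27, 28, 29]
|union| = 11

11


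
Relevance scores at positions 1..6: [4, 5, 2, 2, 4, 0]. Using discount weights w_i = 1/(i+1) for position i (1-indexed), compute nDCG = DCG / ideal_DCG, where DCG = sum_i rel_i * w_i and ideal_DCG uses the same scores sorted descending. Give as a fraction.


Position discount weights w_i = 1/(i+1) for i=1..6:
Weights = [1/2, 1/3, 1/4, 1/5, 1/6, 1/7]
Actual relevance: [4, 5, 2, 2, 4, 0]
DCG = 4/2 + 5/3 + 2/4 + 2/5 + 4/6 + 0/7 = 157/30
Ideal relevance (sorted desc): [5, 4, 4, 2, 2, 0]
Ideal DCG = 5/2 + 4/3 + 4/4 + 2/5 + 2/6 + 0/7 = 167/30
nDCG = DCG / ideal_DCG = 157/30 / 167/30 = 157/167

157/167


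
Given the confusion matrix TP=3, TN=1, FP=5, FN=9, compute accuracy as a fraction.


Accuracy = (TP + TN) / (TP + TN + FP + FN)
TP + TN = 3 + 1 = 4
Total = 3 + 1 + 5 + 9 = 18
Accuracy = 4 / 18 = 2/9

2/9


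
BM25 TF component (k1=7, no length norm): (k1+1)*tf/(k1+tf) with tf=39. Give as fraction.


BM25 TF component = (k1+1)*tf / (k1+tf)
k1 = 7, tf = 39
Numerator = (7+1)*39 = 312
Denominator = 7 + 39 = 46
= 312/46 = 156/23

156/23


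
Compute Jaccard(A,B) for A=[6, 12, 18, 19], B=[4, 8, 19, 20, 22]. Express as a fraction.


A intersect B = [19]
|A intersect B| = 1
A union B = [4, 6, 8, 12, 18, 19, 20, 22]
|A union B| = 8
Jaccard = 1/8 = 1/8

1/8


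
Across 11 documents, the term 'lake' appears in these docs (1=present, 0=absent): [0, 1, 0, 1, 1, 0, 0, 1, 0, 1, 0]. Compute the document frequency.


Checking each document for 'lake':
Doc 1: absent
Doc 2: present
Doc 3: absent
Doc 4: present
Doc 5: present
Doc 6: absent
Doc 7: absent
Doc 8: present
Doc 9: absent
Doc 10: present
Doc 11: absent
df = sum of presences = 0 + 1 + 0 + 1 + 1 + 0 + 0 + 1 + 0 + 1 + 0 = 5

5


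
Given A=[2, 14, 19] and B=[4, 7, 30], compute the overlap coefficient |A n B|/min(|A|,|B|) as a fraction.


A intersect B = []
|A intersect B| = 0
min(|A|, |B|) = min(3, 3) = 3
Overlap = 0 / 3 = 0

0


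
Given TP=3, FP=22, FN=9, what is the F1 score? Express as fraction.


F1 = 2 * P * R / (P + R)
P = TP/(TP+FP) = 3/25 = 3/25
R = TP/(TP+FN) = 3/12 = 1/4
2 * P * R = 2 * 3/25 * 1/4 = 3/50
P + R = 3/25 + 1/4 = 37/100
F1 = 3/50 / 37/100 = 6/37

6/37


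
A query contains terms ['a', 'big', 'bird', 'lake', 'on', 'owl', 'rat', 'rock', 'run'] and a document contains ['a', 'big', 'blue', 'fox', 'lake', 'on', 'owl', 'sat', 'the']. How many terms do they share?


Query terms: ['a', 'big', 'bird', 'lake', 'on', 'owl', 'rat', 'rock', 'run']
Document terms: ['a', 'big', 'blue', 'fox', 'lake', 'on', 'owl', 'sat', 'the']
Common terms: ['a', 'big', 'lake', 'on', 'owl']
Overlap count = 5

5


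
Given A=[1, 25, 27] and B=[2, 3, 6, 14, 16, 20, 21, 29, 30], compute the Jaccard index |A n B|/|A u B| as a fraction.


A intersect B = []
|A intersect B| = 0
A union B = [1, 2, 3, 6, 14, 16, 20, 21, 25, 27, 29, 30]
|A union B| = 12
Jaccard = 0/12 = 0

0


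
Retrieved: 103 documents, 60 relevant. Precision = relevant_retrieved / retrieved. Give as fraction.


Precision = relevant_retrieved / total_retrieved
= 60 / 103
= 60 / (60 + 43)
= 60/103

60/103


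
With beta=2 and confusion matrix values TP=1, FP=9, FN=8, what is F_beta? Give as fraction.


P = TP/(TP+FP) = 1/10 = 1/10
R = TP/(TP+FN) = 1/9 = 1/9
beta^2 = 2^2 = 4
(1 + beta^2) = 5
Numerator = (1+beta^2)*P*R = 1/18
Denominator = beta^2*P + R = 2/5 + 1/9 = 23/45
F_beta = 5/46

5/46


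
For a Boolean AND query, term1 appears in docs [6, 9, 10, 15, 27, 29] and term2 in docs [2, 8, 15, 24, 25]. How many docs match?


Boolean AND: find intersection of posting lists
term1 docs: [6, 9, 10, 15, 27, 29]
term2 docs: [2, 8, 15, 24, 25]
Intersection: [15]
|intersection| = 1

1


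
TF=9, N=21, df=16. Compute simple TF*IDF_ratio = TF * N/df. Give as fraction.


TF * (N/df)
= 9 * (21/16)
= 9 * 21/16
= 189/16

189/16


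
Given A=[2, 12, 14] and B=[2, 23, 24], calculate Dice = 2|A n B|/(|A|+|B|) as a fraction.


A intersect B = [2]
|A intersect B| = 1
|A| = 3, |B| = 3
Dice = 2*1 / (3+3)
= 2 / 6 = 1/3

1/3


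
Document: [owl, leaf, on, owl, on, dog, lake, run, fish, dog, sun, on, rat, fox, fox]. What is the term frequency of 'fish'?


Document has 15 words
Scanning for 'fish':
Found at positions: [8]
Count = 1

1


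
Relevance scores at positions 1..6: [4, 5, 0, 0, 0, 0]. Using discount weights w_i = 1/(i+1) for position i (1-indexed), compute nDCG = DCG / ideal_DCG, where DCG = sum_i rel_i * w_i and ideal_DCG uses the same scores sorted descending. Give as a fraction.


Position discount weights w_i = 1/(i+1) for i=1..6:
Weights = [1/2, 1/3, 1/4, 1/5, 1/6, 1/7]
Actual relevance: [4, 5, 0, 0, 0, 0]
DCG = 4/2 + 5/3 + 0/4 + 0/5 + 0/6 + 0/7 = 11/3
Ideal relevance (sorted desc): [5, 4, 0, 0, 0, 0]
Ideal DCG = 5/2 + 4/3 + 0/4 + 0/5 + 0/6 + 0/7 = 23/6
nDCG = DCG / ideal_DCG = 11/3 / 23/6 = 22/23

22/23


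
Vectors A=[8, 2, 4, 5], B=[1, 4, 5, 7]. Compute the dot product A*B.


Dot product = sum of element-wise products
A[0]*B[0] = 8*1 = 8
A[1]*B[1] = 2*4 = 8
A[2]*B[2] = 4*5 = 20
A[3]*B[3] = 5*7 = 35
Sum = 8 + 8 + 20 + 35 = 71

71


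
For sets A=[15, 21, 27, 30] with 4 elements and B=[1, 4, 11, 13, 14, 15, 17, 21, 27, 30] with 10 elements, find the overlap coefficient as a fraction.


A intersect B = [15, 21, 27, 30]
|A intersect B| = 4
min(|A|, |B|) = min(4, 10) = 4
Overlap = 4 / 4 = 1

1


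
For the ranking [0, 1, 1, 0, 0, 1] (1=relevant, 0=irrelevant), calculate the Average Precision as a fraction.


Computing P@k for each relevant position:
Position 1: not relevant
Position 2: relevant, P@2 = 1/2 = 1/2
Position 3: relevant, P@3 = 2/3 = 2/3
Position 4: not relevant
Position 5: not relevant
Position 6: relevant, P@6 = 3/6 = 1/2
Sum of P@k = 1/2 + 2/3 + 1/2 = 5/3
AP = 5/3 / 3 = 5/9

5/9


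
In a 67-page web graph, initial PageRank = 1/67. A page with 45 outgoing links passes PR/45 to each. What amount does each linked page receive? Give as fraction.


Initial PR = 1/67 = 1/67
Outlinks = 45
Contribution per link = PR / outlinks
= 1/67 / 45
= 1/3015

1/3015


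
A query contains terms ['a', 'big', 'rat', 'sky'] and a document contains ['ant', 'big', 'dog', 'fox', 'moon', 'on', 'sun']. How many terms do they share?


Query terms: ['a', 'big', 'rat', 'sky']
Document terms: ['ant', 'big', 'dog', 'fox', 'moon', 'on', 'sun']
Common terms: ['big']
Overlap count = 1

1


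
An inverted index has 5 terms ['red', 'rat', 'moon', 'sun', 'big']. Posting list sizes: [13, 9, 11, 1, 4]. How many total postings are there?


Summing posting list sizes:
'red': 13 postings
'rat': 9 postings
'moon': 11 postings
'sun': 1 postings
'big': 4 postings
Total = 13 + 9 + 11 + 1 + 4 = 38

38


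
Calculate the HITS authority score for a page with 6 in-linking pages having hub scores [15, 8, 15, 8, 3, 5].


Authority = sum of hub scores of in-linkers
In-link 1: hub score = 15
In-link 2: hub score = 8
In-link 3: hub score = 15
In-link 4: hub score = 8
In-link 5: hub score = 3
In-link 6: hub score = 5
Authority = 15 + 8 + 15 + 8 + 3 + 5 = 54

54


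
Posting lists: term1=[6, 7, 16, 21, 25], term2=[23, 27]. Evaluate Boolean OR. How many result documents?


Boolean OR: find union of posting lists
term1 docs: [6, 7, 16, 21, 25]
term2 docs: [23, 27]
Union: [6, 7, 16, 21, 23, 25, 27]
|union| = 7

7


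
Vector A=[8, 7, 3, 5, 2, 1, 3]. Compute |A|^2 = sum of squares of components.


|A|^2 = sum of squared components
A[0]^2 = 8^2 = 64
A[1]^2 = 7^2 = 49
A[2]^2 = 3^2 = 9
A[3]^2 = 5^2 = 25
A[4]^2 = 2^2 = 4
A[5]^2 = 1^2 = 1
A[6]^2 = 3^2 = 9
Sum = 64 + 49 + 9 + 25 + 4 + 1 + 9 = 161

161


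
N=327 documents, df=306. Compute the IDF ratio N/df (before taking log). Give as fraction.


IDF ratio = N / df
= 327 / 306
= 109/102

109/102


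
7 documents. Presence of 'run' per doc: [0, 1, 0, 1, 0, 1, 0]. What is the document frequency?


Checking each document for 'run':
Doc 1: absent
Doc 2: present
Doc 3: absent
Doc 4: present
Doc 5: absent
Doc 6: present
Doc 7: absent
df = sum of presences = 0 + 1 + 0 + 1 + 0 + 1 + 0 = 3

3


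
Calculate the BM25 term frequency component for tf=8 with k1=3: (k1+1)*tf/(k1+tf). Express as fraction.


BM25 TF component = (k1+1)*tf / (k1+tf)
k1 = 3, tf = 8
Numerator = (3+1)*8 = 32
Denominator = 3 + 8 = 11
= 32/11 = 32/11

32/11


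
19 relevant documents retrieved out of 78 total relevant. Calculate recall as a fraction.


Recall = retrieved_relevant / total_relevant
= 19 / 78
= 19 / (19 + 59)
= 19/78

19/78


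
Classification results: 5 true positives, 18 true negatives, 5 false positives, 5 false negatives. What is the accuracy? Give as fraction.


Accuracy = (TP + TN) / (TP + TN + FP + FN)
TP + TN = 5 + 18 = 23
Total = 5 + 18 + 5 + 5 = 33
Accuracy = 23 / 33 = 23/33

23/33


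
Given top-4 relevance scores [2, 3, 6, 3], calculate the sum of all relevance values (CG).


Cumulative Gain = sum of relevance scores
Position 1: rel=2, running sum=2
Position 2: rel=3, running sum=5
Position 3: rel=6, running sum=11
Position 4: rel=3, running sum=14
CG = 14

14


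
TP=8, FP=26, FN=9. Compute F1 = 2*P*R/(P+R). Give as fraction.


F1 = 2 * P * R / (P + R)
P = TP/(TP+FP) = 8/34 = 4/17
R = TP/(TP+FN) = 8/17 = 8/17
2 * P * R = 2 * 4/17 * 8/17 = 64/289
P + R = 4/17 + 8/17 = 12/17
F1 = 64/289 / 12/17 = 16/51

16/51


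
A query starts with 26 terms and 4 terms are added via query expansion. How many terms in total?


Original terms: 26
Expansion terms: 4
Total = 26 + 4 = 30

30


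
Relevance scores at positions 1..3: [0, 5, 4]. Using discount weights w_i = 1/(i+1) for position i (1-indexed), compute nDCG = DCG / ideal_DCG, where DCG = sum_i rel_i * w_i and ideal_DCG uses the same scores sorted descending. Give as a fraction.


Position discount weights w_i = 1/(i+1) for i=1..3:
Weights = [1/2, 1/3, 1/4]
Actual relevance: [0, 5, 4]
DCG = 0/2 + 5/3 + 4/4 = 8/3
Ideal relevance (sorted desc): [5, 4, 0]
Ideal DCG = 5/2 + 4/3 + 0/4 = 23/6
nDCG = DCG / ideal_DCG = 8/3 / 23/6 = 16/23

16/23


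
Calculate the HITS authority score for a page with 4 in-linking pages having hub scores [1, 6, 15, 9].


Authority = sum of hub scores of in-linkers
In-link 1: hub score = 1
In-link 2: hub score = 6
In-link 3: hub score = 15
In-link 4: hub score = 9
Authority = 1 + 6 + 15 + 9 = 31

31


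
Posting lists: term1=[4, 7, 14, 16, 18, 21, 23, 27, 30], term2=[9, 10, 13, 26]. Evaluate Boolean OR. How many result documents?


Boolean OR: find union of posting lists
term1 docs: [4, 7, 14, 16, 18, 21, 23, 27, 30]
term2 docs: [9, 10, 13, 26]
Union: [4, 7, 9, 10, 13, 14, 16, 18, 21, 23, 26, 27, 30]
|union| = 13

13


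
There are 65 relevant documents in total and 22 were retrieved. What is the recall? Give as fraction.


Recall = retrieved_relevant / total_relevant
= 22 / 65
= 22 / (22 + 43)
= 22/65

22/65


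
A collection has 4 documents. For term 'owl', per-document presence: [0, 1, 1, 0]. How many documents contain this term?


Checking each document for 'owl':
Doc 1: absent
Doc 2: present
Doc 3: present
Doc 4: absent
df = sum of presences = 0 + 1 + 1 + 0 = 2

2


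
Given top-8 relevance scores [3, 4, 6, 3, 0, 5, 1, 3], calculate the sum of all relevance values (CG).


Cumulative Gain = sum of relevance scores
Position 1: rel=3, running sum=3
Position 2: rel=4, running sum=7
Position 3: rel=6, running sum=13
Position 4: rel=3, running sum=16
Position 5: rel=0, running sum=16
Position 6: rel=5, running sum=21
Position 7: rel=1, running sum=22
Position 8: rel=3, running sum=25
CG = 25

25


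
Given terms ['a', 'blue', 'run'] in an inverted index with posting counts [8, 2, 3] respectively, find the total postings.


Summing posting list sizes:
'a': 8 postings
'blue': 2 postings
'run': 3 postings
Total = 8 + 2 + 3 = 13

13


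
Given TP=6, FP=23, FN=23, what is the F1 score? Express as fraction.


F1 = 2 * P * R / (P + R)
P = TP/(TP+FP) = 6/29 = 6/29
R = TP/(TP+FN) = 6/29 = 6/29
2 * P * R = 2 * 6/29 * 6/29 = 72/841
P + R = 6/29 + 6/29 = 12/29
F1 = 72/841 / 12/29 = 6/29

6/29


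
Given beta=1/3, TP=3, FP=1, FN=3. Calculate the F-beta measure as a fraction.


P = TP/(TP+FP) = 3/4 = 3/4
R = TP/(TP+FN) = 3/6 = 1/2
beta^2 = 1/3^2 = 1/9
(1 + beta^2) = 10/9
Numerator = (1+beta^2)*P*R = 5/12
Denominator = beta^2*P + R = 1/12 + 1/2 = 7/12
F_beta = 5/7

5/7


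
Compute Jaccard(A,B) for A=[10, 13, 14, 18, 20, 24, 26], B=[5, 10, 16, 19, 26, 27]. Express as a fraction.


A intersect B = [10, 26]
|A intersect B| = 2
A union B = [5, 10, 13, 14, 16, 18, 19, 20, 24, 26, 27]
|A union B| = 11
Jaccard = 2/11 = 2/11

2/11


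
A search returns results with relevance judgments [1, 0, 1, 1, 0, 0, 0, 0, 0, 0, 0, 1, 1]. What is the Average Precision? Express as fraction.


Computing P@k for each relevant position:
Position 1: relevant, P@1 = 1/1 = 1
Position 2: not relevant
Position 3: relevant, P@3 = 2/3 = 2/3
Position 4: relevant, P@4 = 3/4 = 3/4
Position 5: not relevant
Position 6: not relevant
Position 7: not relevant
Position 8: not relevant
Position 9: not relevant
Position 10: not relevant
Position 11: not relevant
Position 12: relevant, P@12 = 4/12 = 1/3
Position 13: relevant, P@13 = 5/13 = 5/13
Sum of P@k = 1 + 2/3 + 3/4 + 1/3 + 5/13 = 163/52
AP = 163/52 / 5 = 163/260

163/260


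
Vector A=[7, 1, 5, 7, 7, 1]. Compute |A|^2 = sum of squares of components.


|A|^2 = sum of squared components
A[0]^2 = 7^2 = 49
A[1]^2 = 1^2 = 1
A[2]^2 = 5^2 = 25
A[3]^2 = 7^2 = 49
A[4]^2 = 7^2 = 49
A[5]^2 = 1^2 = 1
Sum = 49 + 1 + 25 + 49 + 49 + 1 = 174

174


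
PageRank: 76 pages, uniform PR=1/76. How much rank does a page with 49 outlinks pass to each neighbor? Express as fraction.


Initial PR = 1/76 = 1/76
Outlinks = 49
Contribution per link = PR / outlinks
= 1/76 / 49
= 1/3724

1/3724


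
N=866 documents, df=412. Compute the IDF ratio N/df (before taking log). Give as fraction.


IDF ratio = N / df
= 866 / 412
= 433/206

433/206


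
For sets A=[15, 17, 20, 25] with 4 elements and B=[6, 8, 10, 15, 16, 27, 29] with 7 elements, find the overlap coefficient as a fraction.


A intersect B = [15]
|A intersect B| = 1
min(|A|, |B|) = min(4, 7) = 4
Overlap = 1 / 4 = 1/4

1/4


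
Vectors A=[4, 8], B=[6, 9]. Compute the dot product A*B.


Dot product = sum of element-wise products
A[0]*B[0] = 4*6 = 24
A[1]*B[1] = 8*9 = 72
Sum = 24 + 72 = 96

96


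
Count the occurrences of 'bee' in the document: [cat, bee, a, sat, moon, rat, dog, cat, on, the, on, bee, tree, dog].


Document has 14 words
Scanning for 'bee':
Found at positions: [1, 11]
Count = 2

2


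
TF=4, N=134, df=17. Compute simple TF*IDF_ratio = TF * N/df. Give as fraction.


TF * (N/df)
= 4 * (134/17)
= 4 * 134/17
= 536/17

536/17


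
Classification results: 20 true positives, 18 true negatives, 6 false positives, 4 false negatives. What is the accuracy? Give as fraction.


Accuracy = (TP + TN) / (TP + TN + FP + FN)
TP + TN = 20 + 18 = 38
Total = 20 + 18 + 6 + 4 = 48
Accuracy = 38 / 48 = 19/24

19/24


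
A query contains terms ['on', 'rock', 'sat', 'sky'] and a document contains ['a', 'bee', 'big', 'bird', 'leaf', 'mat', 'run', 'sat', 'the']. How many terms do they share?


Query terms: ['on', 'rock', 'sat', 'sky']
Document terms: ['a', 'bee', 'big', 'bird', 'leaf', 'mat', 'run', 'sat', 'the']
Common terms: ['sat']
Overlap count = 1

1


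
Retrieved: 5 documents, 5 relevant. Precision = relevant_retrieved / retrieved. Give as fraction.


Precision = relevant_retrieved / total_retrieved
= 5 / 5
= 5 / (5 + 0)
= 1

1


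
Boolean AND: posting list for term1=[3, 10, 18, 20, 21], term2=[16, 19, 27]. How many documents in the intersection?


Boolean AND: find intersection of posting lists
term1 docs: [3, 10, 18, 20, 21]
term2 docs: [16, 19, 27]
Intersection: []
|intersection| = 0

0


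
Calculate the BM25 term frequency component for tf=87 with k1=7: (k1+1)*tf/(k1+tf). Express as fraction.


BM25 TF component = (k1+1)*tf / (k1+tf)
k1 = 7, tf = 87
Numerator = (7+1)*87 = 696
Denominator = 7 + 87 = 94
= 696/94 = 348/47

348/47


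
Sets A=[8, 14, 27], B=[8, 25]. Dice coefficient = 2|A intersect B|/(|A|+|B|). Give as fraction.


A intersect B = [8]
|A intersect B| = 1
|A| = 3, |B| = 2
Dice = 2*1 / (3+2)
= 2 / 5 = 2/5

2/5


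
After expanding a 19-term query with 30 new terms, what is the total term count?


Original terms: 19
Expansion terms: 30
Total = 19 + 30 = 49

49


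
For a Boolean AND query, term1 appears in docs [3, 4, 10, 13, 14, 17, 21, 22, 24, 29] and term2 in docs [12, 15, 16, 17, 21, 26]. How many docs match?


Boolean AND: find intersection of posting lists
term1 docs: [3, 4, 10, 13, 14, 17, 21, 22, 24, 29]
term2 docs: [12, 15, 16, 17, 21, 26]
Intersection: [17, 21]
|intersection| = 2

2


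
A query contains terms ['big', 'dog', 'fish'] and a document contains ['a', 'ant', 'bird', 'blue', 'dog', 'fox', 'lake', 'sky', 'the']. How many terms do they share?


Query terms: ['big', 'dog', 'fish']
Document terms: ['a', 'ant', 'bird', 'blue', 'dog', 'fox', 'lake', 'sky', 'the']
Common terms: ['dog']
Overlap count = 1

1


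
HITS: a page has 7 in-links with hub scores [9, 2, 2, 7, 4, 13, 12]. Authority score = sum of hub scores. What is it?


Authority = sum of hub scores of in-linkers
In-link 1: hub score = 9
In-link 2: hub score = 2
In-link 3: hub score = 2
In-link 4: hub score = 7
In-link 5: hub score = 4
In-link 6: hub score = 13
In-link 7: hub score = 12
Authority = 9 + 2 + 2 + 7 + 4 + 13 + 12 = 49

49


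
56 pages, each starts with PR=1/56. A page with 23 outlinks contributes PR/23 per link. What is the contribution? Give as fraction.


Initial PR = 1/56 = 1/56
Outlinks = 23
Contribution per link = PR / outlinks
= 1/56 / 23
= 1/1288

1/1288


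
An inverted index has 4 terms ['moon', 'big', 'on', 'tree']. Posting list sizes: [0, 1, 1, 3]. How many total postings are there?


Summing posting list sizes:
'moon': 0 postings
'big': 1 postings
'on': 1 postings
'tree': 3 postings
Total = 0 + 1 + 1 + 3 = 5

5


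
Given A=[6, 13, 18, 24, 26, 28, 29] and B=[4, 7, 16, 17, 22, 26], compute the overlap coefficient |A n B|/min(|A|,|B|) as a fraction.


A intersect B = [26]
|A intersect B| = 1
min(|A|, |B|) = min(7, 6) = 6
Overlap = 1 / 6 = 1/6

1/6


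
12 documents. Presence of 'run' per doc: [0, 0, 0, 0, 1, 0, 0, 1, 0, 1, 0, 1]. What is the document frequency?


Checking each document for 'run':
Doc 1: absent
Doc 2: absent
Doc 3: absent
Doc 4: absent
Doc 5: present
Doc 6: absent
Doc 7: absent
Doc 8: present
Doc 9: absent
Doc 10: present
Doc 11: absent
Doc 12: present
df = sum of presences = 0 + 0 + 0 + 0 + 1 + 0 + 0 + 1 + 0 + 1 + 0 + 1 = 4

4


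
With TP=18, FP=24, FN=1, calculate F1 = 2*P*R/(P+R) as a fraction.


F1 = 2 * P * R / (P + R)
P = TP/(TP+FP) = 18/42 = 3/7
R = TP/(TP+FN) = 18/19 = 18/19
2 * P * R = 2 * 3/7 * 18/19 = 108/133
P + R = 3/7 + 18/19 = 183/133
F1 = 108/133 / 183/133 = 36/61

36/61


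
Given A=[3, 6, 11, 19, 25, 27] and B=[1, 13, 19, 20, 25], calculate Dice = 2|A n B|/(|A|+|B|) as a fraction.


A intersect B = [19, 25]
|A intersect B| = 2
|A| = 6, |B| = 5
Dice = 2*2 / (6+5)
= 4 / 11 = 4/11

4/11


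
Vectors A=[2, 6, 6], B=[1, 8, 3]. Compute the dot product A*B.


Dot product = sum of element-wise products
A[0]*B[0] = 2*1 = 2
A[1]*B[1] = 6*8 = 48
A[2]*B[2] = 6*3 = 18
Sum = 2 + 48 + 18 = 68

68


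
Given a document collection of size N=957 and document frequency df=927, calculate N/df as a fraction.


IDF ratio = N / df
= 957 / 927
= 319/309

319/309


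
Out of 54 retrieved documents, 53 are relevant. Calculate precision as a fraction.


Precision = relevant_retrieved / total_retrieved
= 53 / 54
= 53 / (53 + 1)
= 53/54

53/54


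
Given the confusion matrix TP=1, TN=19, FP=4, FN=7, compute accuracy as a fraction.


Accuracy = (TP + TN) / (TP + TN + FP + FN)
TP + TN = 1 + 19 = 20
Total = 1 + 19 + 4 + 7 = 31
Accuracy = 20 / 31 = 20/31

20/31


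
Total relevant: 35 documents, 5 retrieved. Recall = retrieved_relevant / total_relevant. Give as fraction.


Recall = retrieved_relevant / total_relevant
= 5 / 35
= 5 / (5 + 30)
= 1/7

1/7


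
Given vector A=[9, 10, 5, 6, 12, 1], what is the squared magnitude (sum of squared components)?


|A|^2 = sum of squared components
A[0]^2 = 9^2 = 81
A[1]^2 = 10^2 = 100
A[2]^2 = 5^2 = 25
A[3]^2 = 6^2 = 36
A[4]^2 = 12^2 = 144
A[5]^2 = 1^2 = 1
Sum = 81 + 100 + 25 + 36 + 144 + 1 = 387

387


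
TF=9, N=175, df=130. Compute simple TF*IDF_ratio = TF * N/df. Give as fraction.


TF * (N/df)
= 9 * (175/130)
= 9 * 35/26
= 315/26

315/26


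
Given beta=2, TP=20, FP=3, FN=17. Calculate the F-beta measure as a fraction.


P = TP/(TP+FP) = 20/23 = 20/23
R = TP/(TP+FN) = 20/37 = 20/37
beta^2 = 2^2 = 4
(1 + beta^2) = 5
Numerator = (1+beta^2)*P*R = 2000/851
Denominator = beta^2*P + R = 80/23 + 20/37 = 3420/851
F_beta = 100/171

100/171


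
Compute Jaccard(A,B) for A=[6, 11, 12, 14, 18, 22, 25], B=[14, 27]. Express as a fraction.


A intersect B = [14]
|A intersect B| = 1
A union B = [6, 11, 12, 14, 18, 22, 25, 27]
|A union B| = 8
Jaccard = 1/8 = 1/8

1/8


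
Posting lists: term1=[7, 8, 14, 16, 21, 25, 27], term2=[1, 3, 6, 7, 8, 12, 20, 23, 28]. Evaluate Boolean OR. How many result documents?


Boolean OR: find union of posting lists
term1 docs: [7, 8, 14, 16, 21, 25, 27]
term2 docs: [1, 3, 6, 7, 8, 12, 20, 23, 28]
Union: [1, 3, 6, 7, 8, 12, 14, 16, 20, 21, 23, 25, 27, 28]
|union| = 14

14
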